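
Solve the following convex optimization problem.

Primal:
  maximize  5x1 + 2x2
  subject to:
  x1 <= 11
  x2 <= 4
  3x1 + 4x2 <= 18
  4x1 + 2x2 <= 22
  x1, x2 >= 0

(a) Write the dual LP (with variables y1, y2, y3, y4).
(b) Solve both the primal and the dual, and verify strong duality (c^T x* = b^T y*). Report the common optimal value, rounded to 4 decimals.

The standard primal-dual pair for 'max c^T x s.t. A x <= b, x >= 0' is:
  Dual:  min b^T y  s.t.  A^T y >= c,  y >= 0.

So the dual LP is:
  minimize  11y1 + 4y2 + 18y3 + 22y4
  subject to:
    y1 + 3y3 + 4y4 >= 5
    y2 + 4y3 + 2y4 >= 2
    y1, y2, y3, y4 >= 0

Solving the primal: x* = (5.5, 0).
  primal value c^T x* = 27.5.
Solving the dual: y* = (0, 0, 0, 1.25).
  dual value b^T y* = 27.5.
Strong duality: c^T x* = b^T y*. Confirmed.

27.5


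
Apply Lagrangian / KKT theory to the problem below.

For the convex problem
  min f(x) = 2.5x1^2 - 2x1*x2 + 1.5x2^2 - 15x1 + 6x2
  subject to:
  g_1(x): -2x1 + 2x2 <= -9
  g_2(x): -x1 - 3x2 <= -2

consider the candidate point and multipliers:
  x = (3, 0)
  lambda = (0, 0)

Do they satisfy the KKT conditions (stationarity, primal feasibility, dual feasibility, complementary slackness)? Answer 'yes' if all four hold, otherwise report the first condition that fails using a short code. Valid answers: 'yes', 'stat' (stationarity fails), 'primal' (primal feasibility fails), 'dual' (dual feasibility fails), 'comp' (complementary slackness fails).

Gradient of f: grad f(x) = Q x + c = (0, 0)
Constraint values g_i(x) = a_i^T x - b_i:
  g_1((3, 0)) = 3
  g_2((3, 0)) = -1
Stationarity residual: grad f(x) + sum_i lambda_i a_i = (0, 0)
  -> stationarity OK
Primal feasibility (all g_i <= 0): FAILS
Dual feasibility (all lambda_i >= 0): OK
Complementary slackness (lambda_i * g_i(x) = 0 for all i): OK

Verdict: the first failing condition is primal_feasibility -> primal.

primal


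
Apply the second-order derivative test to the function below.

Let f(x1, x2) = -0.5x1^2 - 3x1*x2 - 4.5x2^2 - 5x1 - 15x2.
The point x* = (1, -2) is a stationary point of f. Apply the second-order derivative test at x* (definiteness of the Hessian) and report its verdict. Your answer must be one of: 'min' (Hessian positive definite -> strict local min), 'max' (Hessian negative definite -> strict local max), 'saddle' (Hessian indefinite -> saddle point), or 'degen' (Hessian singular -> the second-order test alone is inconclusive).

Compute the Hessian H = grad^2 f:
  H = [[-1, -3], [-3, -9]]
Verify stationarity: grad f(x*) = H x* + g = (0, 0).
Eigenvalues of H: -10, 0.
H has a zero eigenvalue (singular; negative semidefinite but not definite), so H is neither positive definite, negative definite, nor indefinite. The second-order test alone is inconclusive -> degen.
(Indeed, f is constant along the null direction of H through x*, so x* is not a strict local extremum.)

degen


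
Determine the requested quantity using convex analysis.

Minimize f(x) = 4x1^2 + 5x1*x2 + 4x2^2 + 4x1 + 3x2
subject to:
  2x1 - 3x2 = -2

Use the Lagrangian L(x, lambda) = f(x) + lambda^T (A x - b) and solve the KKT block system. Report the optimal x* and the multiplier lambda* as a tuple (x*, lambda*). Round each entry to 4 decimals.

Form the Lagrangian:
  L(x, lambda) = (1/2) x^T Q x + c^T x + lambda^T (A x - b)
Stationarity (grad_x L = 0): Q x + c + A^T lambda = 0.
Primal feasibility: A x = b.

This gives the KKT block system:
  [ Q   A^T ] [ x     ]   [-c ]
  [ A    0  ] [ lambda ] = [ b ]

Solving the linear system:
  x*      = (-0.7073, 0.1951)
  lambda* = (0.3415)
  f(x*)   = -0.7805

x* = (-0.7073, 0.1951), lambda* = (0.3415)


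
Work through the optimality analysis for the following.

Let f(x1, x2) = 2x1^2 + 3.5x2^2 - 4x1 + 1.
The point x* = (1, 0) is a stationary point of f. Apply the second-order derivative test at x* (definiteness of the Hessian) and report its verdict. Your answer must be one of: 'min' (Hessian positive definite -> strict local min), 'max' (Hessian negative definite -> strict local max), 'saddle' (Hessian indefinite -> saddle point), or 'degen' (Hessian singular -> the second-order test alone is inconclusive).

Compute the Hessian H = grad^2 f:
  H = [[4, 0], [0, 7]]
Verify stationarity: grad f(x*) = H x* + g = (0, 0).
Eigenvalues of H: 4, 7.
Both eigenvalues > 0, so H is positive definite -> x* is a strict local min.

min


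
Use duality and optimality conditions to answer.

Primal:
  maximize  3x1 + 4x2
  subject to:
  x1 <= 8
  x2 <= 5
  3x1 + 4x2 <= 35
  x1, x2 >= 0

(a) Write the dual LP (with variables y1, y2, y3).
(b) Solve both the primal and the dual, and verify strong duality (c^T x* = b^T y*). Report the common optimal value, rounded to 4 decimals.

The standard primal-dual pair for 'max c^T x s.t. A x <= b, x >= 0' is:
  Dual:  min b^T y  s.t.  A^T y >= c,  y >= 0.

So the dual LP is:
  minimize  8y1 + 5y2 + 35y3
  subject to:
    y1 + 3y3 >= 3
    y2 + 4y3 >= 4
    y1, y2, y3 >= 0

Solving the primal: x* = (5, 5).
  primal value c^T x* = 35.
Solving the dual: y* = (0, 0, 1).
  dual value b^T y* = 35.
Strong duality: c^T x* = b^T y*. Confirmed.

35


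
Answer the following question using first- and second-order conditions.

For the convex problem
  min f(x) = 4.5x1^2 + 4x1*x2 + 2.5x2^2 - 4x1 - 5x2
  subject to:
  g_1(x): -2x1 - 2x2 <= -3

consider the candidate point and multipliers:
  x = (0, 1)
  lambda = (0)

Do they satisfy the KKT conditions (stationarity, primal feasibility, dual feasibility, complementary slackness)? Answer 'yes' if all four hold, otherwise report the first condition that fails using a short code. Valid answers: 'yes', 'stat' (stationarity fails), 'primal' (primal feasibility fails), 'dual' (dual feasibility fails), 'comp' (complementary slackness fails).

Gradient of f: grad f(x) = Q x + c = (0, 0)
Constraint values g_i(x) = a_i^T x - b_i:
  g_1((0, 1)) = 1
Stationarity residual: grad f(x) + sum_i lambda_i a_i = (0, 0)
  -> stationarity OK
Primal feasibility (all g_i <= 0): FAILS
Dual feasibility (all lambda_i >= 0): OK
Complementary slackness (lambda_i * g_i(x) = 0 for all i): OK

Verdict: the first failing condition is primal_feasibility -> primal.

primal


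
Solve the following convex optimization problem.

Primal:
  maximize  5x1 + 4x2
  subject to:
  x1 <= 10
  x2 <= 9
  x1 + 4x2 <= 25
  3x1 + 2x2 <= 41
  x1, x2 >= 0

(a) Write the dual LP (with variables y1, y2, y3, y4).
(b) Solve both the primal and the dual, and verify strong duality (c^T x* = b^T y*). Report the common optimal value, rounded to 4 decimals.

The standard primal-dual pair for 'max c^T x s.t. A x <= b, x >= 0' is:
  Dual:  min b^T y  s.t.  A^T y >= c,  y >= 0.

So the dual LP is:
  minimize  10y1 + 9y2 + 25y3 + 41y4
  subject to:
    y1 + y3 + 3y4 >= 5
    y2 + 4y3 + 2y4 >= 4
    y1, y2, y3, y4 >= 0

Solving the primal: x* = (10, 3.75).
  primal value c^T x* = 65.
Solving the dual: y* = (4, 0, 1, 0).
  dual value b^T y* = 65.
Strong duality: c^T x* = b^T y*. Confirmed.

65


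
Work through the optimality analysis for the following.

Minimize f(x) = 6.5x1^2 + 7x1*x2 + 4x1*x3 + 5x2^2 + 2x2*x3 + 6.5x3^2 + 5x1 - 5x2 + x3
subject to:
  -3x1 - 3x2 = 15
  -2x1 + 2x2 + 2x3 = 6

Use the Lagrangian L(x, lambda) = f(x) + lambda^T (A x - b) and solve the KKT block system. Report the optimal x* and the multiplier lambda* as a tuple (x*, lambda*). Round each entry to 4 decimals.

Form the Lagrangian:
  L(x, lambda) = (1/2) x^T Q x + c^T x + lambda^T (A x - b)
Stationarity (grad_x L = 0): Q x + c + A^T lambda = 0.
Primal feasibility: A x = b.

This gives the KKT block system:
  [ Q   A^T ] [ x     ]   [-c ]
  [ A    0  ] [ lambda ] = [ b ]

Solving the linear system:
  x*      = (-3.3478, -1.6522, 1.3043)
  lambda* = (-14.5362, -0.6304)
  f(x*)   = 107.3261

x* = (-3.3478, -1.6522, 1.3043), lambda* = (-14.5362, -0.6304)


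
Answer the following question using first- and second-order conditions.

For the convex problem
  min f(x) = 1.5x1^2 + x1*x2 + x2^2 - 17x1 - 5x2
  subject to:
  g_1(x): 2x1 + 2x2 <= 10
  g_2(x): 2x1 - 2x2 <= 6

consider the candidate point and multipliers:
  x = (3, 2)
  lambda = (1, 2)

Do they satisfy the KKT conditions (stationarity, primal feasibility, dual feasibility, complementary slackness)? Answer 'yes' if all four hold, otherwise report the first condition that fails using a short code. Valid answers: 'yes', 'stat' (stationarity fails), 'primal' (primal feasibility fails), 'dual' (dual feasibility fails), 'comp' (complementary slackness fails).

Gradient of f: grad f(x) = Q x + c = (-6, 2)
Constraint values g_i(x) = a_i^T x - b_i:
  g_1((3, 2)) = 0
  g_2((3, 2)) = -4
Stationarity residual: grad f(x) + sum_i lambda_i a_i = (0, 0)
  -> stationarity OK
Primal feasibility (all g_i <= 0): OK
Dual feasibility (all lambda_i >= 0): OK
Complementary slackness (lambda_i * g_i(x) = 0 for all i): FAILS

Verdict: the first failing condition is complementary_slackness -> comp.

comp


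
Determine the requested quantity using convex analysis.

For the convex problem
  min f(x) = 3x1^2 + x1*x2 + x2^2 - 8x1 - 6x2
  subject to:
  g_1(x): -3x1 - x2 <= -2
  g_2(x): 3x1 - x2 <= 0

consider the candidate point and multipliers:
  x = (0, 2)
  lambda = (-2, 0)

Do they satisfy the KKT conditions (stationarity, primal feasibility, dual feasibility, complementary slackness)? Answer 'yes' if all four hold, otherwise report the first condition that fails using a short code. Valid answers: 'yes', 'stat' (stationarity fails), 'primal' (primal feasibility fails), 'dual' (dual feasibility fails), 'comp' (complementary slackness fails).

Gradient of f: grad f(x) = Q x + c = (-6, -2)
Constraint values g_i(x) = a_i^T x - b_i:
  g_1((0, 2)) = 0
  g_2((0, 2)) = -2
Stationarity residual: grad f(x) + sum_i lambda_i a_i = (0, 0)
  -> stationarity OK
Primal feasibility (all g_i <= 0): OK
Dual feasibility (all lambda_i >= 0): FAILS
Complementary slackness (lambda_i * g_i(x) = 0 for all i): OK

Verdict: the first failing condition is dual_feasibility -> dual.

dual


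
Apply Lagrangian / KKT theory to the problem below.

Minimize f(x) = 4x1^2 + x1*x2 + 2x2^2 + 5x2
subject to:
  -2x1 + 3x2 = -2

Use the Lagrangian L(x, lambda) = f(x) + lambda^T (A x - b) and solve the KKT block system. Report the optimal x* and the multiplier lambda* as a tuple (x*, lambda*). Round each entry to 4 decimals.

Form the Lagrangian:
  L(x, lambda) = (1/2) x^T Q x + c^T x + lambda^T (A x - b)
Stationarity (grad_x L = 0): Q x + c + A^T lambda = 0.
Primal feasibility: A x = b.

This gives the KKT block system:
  [ Q   A^T ] [ x     ]   [-c ]
  [ A    0  ] [ lambda ] = [ b ]

Solving the linear system:
  x*      = (-0.08, -0.72)
  lambda* = (-0.68)
  f(x*)   = -2.48

x* = (-0.08, -0.72), lambda* = (-0.68)


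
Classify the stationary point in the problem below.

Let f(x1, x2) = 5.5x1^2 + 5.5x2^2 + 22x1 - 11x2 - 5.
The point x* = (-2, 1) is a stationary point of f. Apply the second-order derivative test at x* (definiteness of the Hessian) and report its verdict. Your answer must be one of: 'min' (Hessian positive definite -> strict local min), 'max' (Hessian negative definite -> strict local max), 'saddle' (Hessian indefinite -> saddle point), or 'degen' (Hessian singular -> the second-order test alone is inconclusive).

Compute the Hessian H = grad^2 f:
  H = [[11, 0], [0, 11]]
Verify stationarity: grad f(x*) = H x* + g = (0, 0).
Eigenvalues of H: 11, 11.
Both eigenvalues > 0, so H is positive definite -> x* is a strict local min.

min


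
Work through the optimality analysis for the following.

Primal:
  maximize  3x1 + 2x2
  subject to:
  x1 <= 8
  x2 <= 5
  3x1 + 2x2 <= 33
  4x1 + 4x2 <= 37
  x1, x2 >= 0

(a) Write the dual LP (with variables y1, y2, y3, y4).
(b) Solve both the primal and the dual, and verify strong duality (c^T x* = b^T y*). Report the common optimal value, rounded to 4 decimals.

The standard primal-dual pair for 'max c^T x s.t. A x <= b, x >= 0' is:
  Dual:  min b^T y  s.t.  A^T y >= c,  y >= 0.

So the dual LP is:
  minimize  8y1 + 5y2 + 33y3 + 37y4
  subject to:
    y1 + 3y3 + 4y4 >= 3
    y2 + 2y3 + 4y4 >= 2
    y1, y2, y3, y4 >= 0

Solving the primal: x* = (8, 1.25).
  primal value c^T x* = 26.5.
Solving the dual: y* = (1, 0, 0, 0.5).
  dual value b^T y* = 26.5.
Strong duality: c^T x* = b^T y*. Confirmed.

26.5


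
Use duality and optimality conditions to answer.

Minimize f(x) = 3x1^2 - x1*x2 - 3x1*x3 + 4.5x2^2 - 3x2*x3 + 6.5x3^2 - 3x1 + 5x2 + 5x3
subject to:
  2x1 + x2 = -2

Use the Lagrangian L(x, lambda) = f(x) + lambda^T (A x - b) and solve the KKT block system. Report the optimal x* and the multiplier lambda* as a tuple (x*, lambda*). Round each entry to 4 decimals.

Form the Lagrangian:
  L(x, lambda) = (1/2) x^T Q x + c^T x + lambda^T (A x - b)
Stationarity (grad_x L = 0): Q x + c + A^T lambda = 0.
Primal feasibility: A x = b.

This gives the KKT block system:
  [ Q   A^T ] [ x     ]   [-c ]
  [ A    0  ] [ lambda ] = [ b ]

Solving the linear system:
  x*      = (-0.4958, -1.0085, -0.7317)
  lambda* = (1.3854)
  f(x*)   = -2.2216

x* = (-0.4958, -1.0085, -0.7317), lambda* = (1.3854)


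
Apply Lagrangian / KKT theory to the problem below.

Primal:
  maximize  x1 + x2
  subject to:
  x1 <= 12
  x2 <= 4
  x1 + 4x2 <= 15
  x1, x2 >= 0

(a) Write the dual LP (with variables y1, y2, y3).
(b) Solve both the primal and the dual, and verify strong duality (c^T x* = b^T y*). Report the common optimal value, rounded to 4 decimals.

The standard primal-dual pair for 'max c^T x s.t. A x <= b, x >= 0' is:
  Dual:  min b^T y  s.t.  A^T y >= c,  y >= 0.

So the dual LP is:
  minimize  12y1 + 4y2 + 15y3
  subject to:
    y1 + y3 >= 1
    y2 + 4y3 >= 1
    y1, y2, y3 >= 0

Solving the primal: x* = (12, 0.75).
  primal value c^T x* = 12.75.
Solving the dual: y* = (0.75, 0, 0.25).
  dual value b^T y* = 12.75.
Strong duality: c^T x* = b^T y*. Confirmed.

12.75


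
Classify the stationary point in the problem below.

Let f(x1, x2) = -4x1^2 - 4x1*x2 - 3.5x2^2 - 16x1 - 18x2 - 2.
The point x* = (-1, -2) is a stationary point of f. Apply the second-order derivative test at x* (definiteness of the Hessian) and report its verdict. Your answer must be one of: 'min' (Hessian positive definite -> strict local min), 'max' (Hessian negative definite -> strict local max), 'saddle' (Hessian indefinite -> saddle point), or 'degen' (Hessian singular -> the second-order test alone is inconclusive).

Compute the Hessian H = grad^2 f:
  H = [[-8, -4], [-4, -7]]
Verify stationarity: grad f(x*) = H x* + g = (0, 0).
Eigenvalues of H: -11.5311, -3.4689.
Both eigenvalues < 0, so H is negative definite -> x* is a strict local max.

max


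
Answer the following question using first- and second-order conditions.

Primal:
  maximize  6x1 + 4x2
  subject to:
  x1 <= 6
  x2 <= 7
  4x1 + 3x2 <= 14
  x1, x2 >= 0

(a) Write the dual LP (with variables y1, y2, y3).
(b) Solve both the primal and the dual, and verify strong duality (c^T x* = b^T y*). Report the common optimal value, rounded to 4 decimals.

The standard primal-dual pair for 'max c^T x s.t. A x <= b, x >= 0' is:
  Dual:  min b^T y  s.t.  A^T y >= c,  y >= 0.

So the dual LP is:
  minimize  6y1 + 7y2 + 14y3
  subject to:
    y1 + 4y3 >= 6
    y2 + 3y3 >= 4
    y1, y2, y3 >= 0

Solving the primal: x* = (3.5, 0).
  primal value c^T x* = 21.
Solving the dual: y* = (0, 0, 1.5).
  dual value b^T y* = 21.
Strong duality: c^T x* = b^T y*. Confirmed.

21


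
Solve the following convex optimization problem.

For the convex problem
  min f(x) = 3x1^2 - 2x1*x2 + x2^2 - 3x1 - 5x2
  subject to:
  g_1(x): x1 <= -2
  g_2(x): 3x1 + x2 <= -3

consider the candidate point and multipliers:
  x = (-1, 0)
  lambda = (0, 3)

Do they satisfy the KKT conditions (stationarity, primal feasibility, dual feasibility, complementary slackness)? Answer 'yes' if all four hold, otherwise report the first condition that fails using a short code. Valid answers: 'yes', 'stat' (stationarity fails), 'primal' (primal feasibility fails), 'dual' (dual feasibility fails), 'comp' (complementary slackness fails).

Gradient of f: grad f(x) = Q x + c = (-9, -3)
Constraint values g_i(x) = a_i^T x - b_i:
  g_1((-1, 0)) = 1
  g_2((-1, 0)) = 0
Stationarity residual: grad f(x) + sum_i lambda_i a_i = (0, 0)
  -> stationarity OK
Primal feasibility (all g_i <= 0): FAILS
Dual feasibility (all lambda_i >= 0): OK
Complementary slackness (lambda_i * g_i(x) = 0 for all i): OK

Verdict: the first failing condition is primal_feasibility -> primal.

primal


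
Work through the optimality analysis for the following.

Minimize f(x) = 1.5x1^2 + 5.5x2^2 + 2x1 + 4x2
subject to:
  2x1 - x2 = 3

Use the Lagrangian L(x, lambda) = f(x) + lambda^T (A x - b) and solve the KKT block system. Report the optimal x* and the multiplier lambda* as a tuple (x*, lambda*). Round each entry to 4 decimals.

Form the Lagrangian:
  L(x, lambda) = (1/2) x^T Q x + c^T x + lambda^T (A x - b)
Stationarity (grad_x L = 0): Q x + c + A^T lambda = 0.
Primal feasibility: A x = b.

This gives the KKT block system:
  [ Q   A^T ] [ x     ]   [-c ]
  [ A    0  ] [ lambda ] = [ b ]

Solving the linear system:
  x*      = (1.1915, -0.617)
  lambda* = (-2.7872)
  f(x*)   = 4.1383

x* = (1.1915, -0.617), lambda* = (-2.7872)


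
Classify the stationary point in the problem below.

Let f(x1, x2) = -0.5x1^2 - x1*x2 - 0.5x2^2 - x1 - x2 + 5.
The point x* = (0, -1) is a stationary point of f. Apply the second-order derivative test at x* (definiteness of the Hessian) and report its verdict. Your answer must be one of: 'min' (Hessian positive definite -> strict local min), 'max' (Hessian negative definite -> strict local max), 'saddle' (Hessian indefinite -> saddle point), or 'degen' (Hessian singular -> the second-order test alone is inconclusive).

Compute the Hessian H = grad^2 f:
  H = [[-1, -1], [-1, -1]]
Verify stationarity: grad f(x*) = H x* + g = (0, 0).
Eigenvalues of H: -2, 0.
H has a zero eigenvalue (singular; negative semidefinite but not definite), so H is neither positive definite, negative definite, nor indefinite. The second-order test alone is inconclusive -> degen.
(Indeed, f is constant along the null direction of H through x*, so x* is not a strict local extremum.)

degen


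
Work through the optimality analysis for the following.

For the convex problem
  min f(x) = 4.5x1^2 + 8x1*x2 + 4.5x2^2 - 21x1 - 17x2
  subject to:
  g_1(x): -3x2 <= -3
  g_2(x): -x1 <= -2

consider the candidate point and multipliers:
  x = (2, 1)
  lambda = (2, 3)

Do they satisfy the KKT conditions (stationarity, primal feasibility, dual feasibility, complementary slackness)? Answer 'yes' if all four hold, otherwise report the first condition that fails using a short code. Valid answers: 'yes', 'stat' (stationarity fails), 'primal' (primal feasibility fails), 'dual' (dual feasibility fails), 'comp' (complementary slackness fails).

Gradient of f: grad f(x) = Q x + c = (5, 8)
Constraint values g_i(x) = a_i^T x - b_i:
  g_1((2, 1)) = 0
  g_2((2, 1)) = 0
Stationarity residual: grad f(x) + sum_i lambda_i a_i = (2, 2)
  -> stationarity FAILS
Primal feasibility (all g_i <= 0): OK
Dual feasibility (all lambda_i >= 0): OK
Complementary slackness (lambda_i * g_i(x) = 0 for all i): OK

Verdict: the first failing condition is stationarity -> stat.

stat


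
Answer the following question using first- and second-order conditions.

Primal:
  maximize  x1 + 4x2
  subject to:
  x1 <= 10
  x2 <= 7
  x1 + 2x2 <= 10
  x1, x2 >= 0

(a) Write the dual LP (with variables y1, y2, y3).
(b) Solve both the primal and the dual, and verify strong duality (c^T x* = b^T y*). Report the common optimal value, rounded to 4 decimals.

The standard primal-dual pair for 'max c^T x s.t. A x <= b, x >= 0' is:
  Dual:  min b^T y  s.t.  A^T y >= c,  y >= 0.

So the dual LP is:
  minimize  10y1 + 7y2 + 10y3
  subject to:
    y1 + y3 >= 1
    y2 + 2y3 >= 4
    y1, y2, y3 >= 0

Solving the primal: x* = (0, 5).
  primal value c^T x* = 20.
Solving the dual: y* = (0, 0, 2).
  dual value b^T y* = 20.
Strong duality: c^T x* = b^T y*. Confirmed.

20


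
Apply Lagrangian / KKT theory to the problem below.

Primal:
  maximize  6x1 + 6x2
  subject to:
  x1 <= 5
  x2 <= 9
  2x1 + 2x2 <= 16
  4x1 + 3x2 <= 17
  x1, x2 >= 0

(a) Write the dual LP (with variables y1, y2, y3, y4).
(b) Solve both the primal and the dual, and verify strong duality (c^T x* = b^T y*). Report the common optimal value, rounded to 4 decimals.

The standard primal-dual pair for 'max c^T x s.t. A x <= b, x >= 0' is:
  Dual:  min b^T y  s.t.  A^T y >= c,  y >= 0.

So the dual LP is:
  minimize  5y1 + 9y2 + 16y3 + 17y4
  subject to:
    y1 + 2y3 + 4y4 >= 6
    y2 + 2y3 + 3y4 >= 6
    y1, y2, y3, y4 >= 0

Solving the primal: x* = (0, 5.6667).
  primal value c^T x* = 34.
Solving the dual: y* = (0, 0, 0, 2).
  dual value b^T y* = 34.
Strong duality: c^T x* = b^T y*. Confirmed.

34


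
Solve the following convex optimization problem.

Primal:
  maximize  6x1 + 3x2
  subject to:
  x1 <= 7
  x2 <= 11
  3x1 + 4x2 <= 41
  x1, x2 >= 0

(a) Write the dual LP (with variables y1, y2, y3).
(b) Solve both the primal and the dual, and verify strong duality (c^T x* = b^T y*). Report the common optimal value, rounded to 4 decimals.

The standard primal-dual pair for 'max c^T x s.t. A x <= b, x >= 0' is:
  Dual:  min b^T y  s.t.  A^T y >= c,  y >= 0.

So the dual LP is:
  minimize  7y1 + 11y2 + 41y3
  subject to:
    y1 + 3y3 >= 6
    y2 + 4y3 >= 3
    y1, y2, y3 >= 0

Solving the primal: x* = (7, 5).
  primal value c^T x* = 57.
Solving the dual: y* = (3.75, 0, 0.75).
  dual value b^T y* = 57.
Strong duality: c^T x* = b^T y*. Confirmed.

57


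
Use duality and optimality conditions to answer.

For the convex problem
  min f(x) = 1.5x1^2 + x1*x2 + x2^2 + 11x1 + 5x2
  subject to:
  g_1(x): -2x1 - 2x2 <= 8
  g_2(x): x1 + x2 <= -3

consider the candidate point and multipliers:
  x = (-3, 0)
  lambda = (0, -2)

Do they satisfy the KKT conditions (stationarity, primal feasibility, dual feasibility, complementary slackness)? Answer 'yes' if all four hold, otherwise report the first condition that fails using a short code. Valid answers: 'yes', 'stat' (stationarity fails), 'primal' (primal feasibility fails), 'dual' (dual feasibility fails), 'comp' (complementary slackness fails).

Gradient of f: grad f(x) = Q x + c = (2, 2)
Constraint values g_i(x) = a_i^T x - b_i:
  g_1((-3, 0)) = -2
  g_2((-3, 0)) = 0
Stationarity residual: grad f(x) + sum_i lambda_i a_i = (0, 0)
  -> stationarity OK
Primal feasibility (all g_i <= 0): OK
Dual feasibility (all lambda_i >= 0): FAILS
Complementary slackness (lambda_i * g_i(x) = 0 for all i): OK

Verdict: the first failing condition is dual_feasibility -> dual.

dual


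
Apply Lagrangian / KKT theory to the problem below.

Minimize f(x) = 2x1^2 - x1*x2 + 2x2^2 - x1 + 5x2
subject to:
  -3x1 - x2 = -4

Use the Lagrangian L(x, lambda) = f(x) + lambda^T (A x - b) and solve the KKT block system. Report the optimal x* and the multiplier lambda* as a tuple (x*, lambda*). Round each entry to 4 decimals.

Form the Lagrangian:
  L(x, lambda) = (1/2) x^T Q x + c^T x + lambda^T (A x - b)
Stationarity (grad_x L = 0): Q x + c + A^T lambda = 0.
Primal feasibility: A x = b.

This gives the KKT block system:
  [ Q   A^T ] [ x     ]   [-c ]
  [ A    0  ] [ lambda ] = [ b ]

Solving the linear system:
  x*      = (1.4783, -0.4348)
  lambda* = (1.7826)
  f(x*)   = 1.7391

x* = (1.4783, -0.4348), lambda* = (1.7826)


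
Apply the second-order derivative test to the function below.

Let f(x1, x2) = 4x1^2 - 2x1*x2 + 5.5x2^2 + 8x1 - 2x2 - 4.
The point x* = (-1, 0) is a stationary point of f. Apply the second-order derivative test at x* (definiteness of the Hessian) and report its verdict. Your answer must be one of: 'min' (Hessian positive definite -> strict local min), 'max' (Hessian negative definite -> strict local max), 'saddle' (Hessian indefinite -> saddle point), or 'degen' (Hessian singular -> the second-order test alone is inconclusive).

Compute the Hessian H = grad^2 f:
  H = [[8, -2], [-2, 11]]
Verify stationarity: grad f(x*) = H x* + g = (0, 0).
Eigenvalues of H: 7, 12.
Both eigenvalues > 0, so H is positive definite -> x* is a strict local min.

min


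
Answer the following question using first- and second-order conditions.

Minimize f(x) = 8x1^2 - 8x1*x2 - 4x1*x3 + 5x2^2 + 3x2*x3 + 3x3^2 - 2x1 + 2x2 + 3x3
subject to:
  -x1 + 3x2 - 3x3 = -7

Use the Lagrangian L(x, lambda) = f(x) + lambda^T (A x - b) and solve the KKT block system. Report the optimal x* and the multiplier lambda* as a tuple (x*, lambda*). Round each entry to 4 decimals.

Form the Lagrangian:
  L(x, lambda) = (1/2) x^T Q x + c^T x + lambda^T (A x - b)
Stationarity (grad_x L = 0): Q x + c + A^T lambda = 0.
Primal feasibility: A x = b.

This gives the KKT block system:
  [ Q   A^T ] [ x     ]   [-c ]
  [ A    0  ] [ lambda ] = [ b ]

Solving the linear system:
  x*      = (-0.0799, -1.2363, 1.1237)
  lambda* = (2.1176)
  f(x*)   = 7.9407

x* = (-0.0799, -1.2363, 1.1237), lambda* = (2.1176)


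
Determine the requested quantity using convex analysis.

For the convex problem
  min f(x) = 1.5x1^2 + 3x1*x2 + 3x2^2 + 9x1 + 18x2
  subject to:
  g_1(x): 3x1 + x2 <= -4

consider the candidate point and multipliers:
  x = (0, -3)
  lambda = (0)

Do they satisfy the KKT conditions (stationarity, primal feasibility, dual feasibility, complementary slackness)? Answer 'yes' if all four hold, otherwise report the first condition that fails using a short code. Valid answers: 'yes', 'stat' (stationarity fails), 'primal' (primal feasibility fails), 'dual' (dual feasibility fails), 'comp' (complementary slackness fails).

Gradient of f: grad f(x) = Q x + c = (0, 0)
Constraint values g_i(x) = a_i^T x - b_i:
  g_1((0, -3)) = 1
Stationarity residual: grad f(x) + sum_i lambda_i a_i = (0, 0)
  -> stationarity OK
Primal feasibility (all g_i <= 0): FAILS
Dual feasibility (all lambda_i >= 0): OK
Complementary slackness (lambda_i * g_i(x) = 0 for all i): OK

Verdict: the first failing condition is primal_feasibility -> primal.

primal


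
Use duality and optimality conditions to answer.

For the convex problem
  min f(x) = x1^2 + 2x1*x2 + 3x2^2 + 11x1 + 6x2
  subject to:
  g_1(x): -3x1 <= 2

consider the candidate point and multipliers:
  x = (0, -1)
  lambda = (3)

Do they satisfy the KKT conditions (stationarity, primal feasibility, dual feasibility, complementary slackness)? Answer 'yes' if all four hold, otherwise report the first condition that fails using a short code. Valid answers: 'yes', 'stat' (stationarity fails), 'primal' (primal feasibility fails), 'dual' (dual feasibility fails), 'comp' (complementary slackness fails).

Gradient of f: grad f(x) = Q x + c = (9, 0)
Constraint values g_i(x) = a_i^T x - b_i:
  g_1((0, -1)) = -2
Stationarity residual: grad f(x) + sum_i lambda_i a_i = (0, 0)
  -> stationarity OK
Primal feasibility (all g_i <= 0): OK
Dual feasibility (all lambda_i >= 0): OK
Complementary slackness (lambda_i * g_i(x) = 0 for all i): FAILS

Verdict: the first failing condition is complementary_slackness -> comp.

comp


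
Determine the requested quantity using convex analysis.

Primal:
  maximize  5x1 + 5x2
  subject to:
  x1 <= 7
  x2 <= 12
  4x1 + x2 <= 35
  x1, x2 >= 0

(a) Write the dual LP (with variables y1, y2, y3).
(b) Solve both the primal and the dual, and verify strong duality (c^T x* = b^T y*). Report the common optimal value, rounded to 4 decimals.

The standard primal-dual pair for 'max c^T x s.t. A x <= b, x >= 0' is:
  Dual:  min b^T y  s.t.  A^T y >= c,  y >= 0.

So the dual LP is:
  minimize  7y1 + 12y2 + 35y3
  subject to:
    y1 + 4y3 >= 5
    y2 + y3 >= 5
    y1, y2, y3 >= 0

Solving the primal: x* = (5.75, 12).
  primal value c^T x* = 88.75.
Solving the dual: y* = (0, 3.75, 1.25).
  dual value b^T y* = 88.75.
Strong duality: c^T x* = b^T y*. Confirmed.

88.75


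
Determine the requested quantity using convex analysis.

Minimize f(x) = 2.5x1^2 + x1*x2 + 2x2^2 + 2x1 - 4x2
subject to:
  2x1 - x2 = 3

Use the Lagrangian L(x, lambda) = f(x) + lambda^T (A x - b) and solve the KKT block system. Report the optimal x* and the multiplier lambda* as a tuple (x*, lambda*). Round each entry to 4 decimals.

Form the Lagrangian:
  L(x, lambda) = (1/2) x^T Q x + c^T x + lambda^T (A x - b)
Stationarity (grad_x L = 0): Q x + c + A^T lambda = 0.
Primal feasibility: A x = b.

This gives the KKT block system:
  [ Q   A^T ] [ x     ]   [-c ]
  [ A    0  ] [ lambda ] = [ b ]

Solving the linear system:
  x*      = (1.32, -0.36)
  lambda* = (-4.12)
  f(x*)   = 8.22

x* = (1.32, -0.36), lambda* = (-4.12)


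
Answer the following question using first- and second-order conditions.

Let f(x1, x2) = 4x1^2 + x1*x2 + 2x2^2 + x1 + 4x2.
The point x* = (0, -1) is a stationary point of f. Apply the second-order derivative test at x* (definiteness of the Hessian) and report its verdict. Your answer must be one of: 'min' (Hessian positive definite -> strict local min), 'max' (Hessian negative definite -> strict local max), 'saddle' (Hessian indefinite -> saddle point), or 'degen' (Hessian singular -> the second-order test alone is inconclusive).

Compute the Hessian H = grad^2 f:
  H = [[8, 1], [1, 4]]
Verify stationarity: grad f(x*) = H x* + g = (0, 0).
Eigenvalues of H: 3.7639, 8.2361.
Both eigenvalues > 0, so H is positive definite -> x* is a strict local min.

min


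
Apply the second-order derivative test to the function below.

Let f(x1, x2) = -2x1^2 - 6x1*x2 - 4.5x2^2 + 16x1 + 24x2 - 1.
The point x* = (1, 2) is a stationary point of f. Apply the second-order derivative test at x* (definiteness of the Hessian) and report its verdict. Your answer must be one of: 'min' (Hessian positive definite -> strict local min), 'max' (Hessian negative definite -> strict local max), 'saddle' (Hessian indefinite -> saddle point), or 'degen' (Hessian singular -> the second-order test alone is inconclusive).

Compute the Hessian H = grad^2 f:
  H = [[-4, -6], [-6, -9]]
Verify stationarity: grad f(x*) = H x* + g = (0, 0).
Eigenvalues of H: -13, 0.
H has a zero eigenvalue (singular; negative semidefinite but not definite), so H is neither positive definite, negative definite, nor indefinite. The second-order test alone is inconclusive -> degen.
(Indeed, f is constant along the null direction of H through x*, so x* is not a strict local extremum.)

degen


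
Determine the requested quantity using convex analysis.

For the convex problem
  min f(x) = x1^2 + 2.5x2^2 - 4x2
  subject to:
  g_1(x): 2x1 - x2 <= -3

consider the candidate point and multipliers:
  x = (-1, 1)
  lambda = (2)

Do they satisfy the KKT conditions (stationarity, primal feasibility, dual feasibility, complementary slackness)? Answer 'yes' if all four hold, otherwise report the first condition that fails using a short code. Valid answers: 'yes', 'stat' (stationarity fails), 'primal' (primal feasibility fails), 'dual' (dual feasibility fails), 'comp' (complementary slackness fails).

Gradient of f: grad f(x) = Q x + c = (-2, 1)
Constraint values g_i(x) = a_i^T x - b_i:
  g_1((-1, 1)) = 0
Stationarity residual: grad f(x) + sum_i lambda_i a_i = (2, -1)
  -> stationarity FAILS
Primal feasibility (all g_i <= 0): OK
Dual feasibility (all lambda_i >= 0): OK
Complementary slackness (lambda_i * g_i(x) = 0 for all i): OK

Verdict: the first failing condition is stationarity -> stat.

stat


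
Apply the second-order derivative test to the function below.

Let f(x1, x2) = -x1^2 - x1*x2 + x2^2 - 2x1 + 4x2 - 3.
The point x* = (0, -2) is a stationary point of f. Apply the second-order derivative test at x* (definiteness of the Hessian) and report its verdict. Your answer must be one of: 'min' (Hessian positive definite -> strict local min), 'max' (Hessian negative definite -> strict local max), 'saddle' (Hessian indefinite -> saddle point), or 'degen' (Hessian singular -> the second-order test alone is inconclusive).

Compute the Hessian H = grad^2 f:
  H = [[-2, -1], [-1, 2]]
Verify stationarity: grad f(x*) = H x* + g = (0, 0).
Eigenvalues of H: -2.2361, 2.2361.
Eigenvalues have mixed signs, so H is indefinite -> x* is a saddle point.

saddle


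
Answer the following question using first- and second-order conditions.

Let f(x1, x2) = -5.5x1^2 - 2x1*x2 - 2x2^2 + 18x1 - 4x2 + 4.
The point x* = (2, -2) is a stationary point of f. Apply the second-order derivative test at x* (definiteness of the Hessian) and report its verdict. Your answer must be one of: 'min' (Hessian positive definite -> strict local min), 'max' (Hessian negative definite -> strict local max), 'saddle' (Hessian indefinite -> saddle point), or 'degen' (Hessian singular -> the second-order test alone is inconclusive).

Compute the Hessian H = grad^2 f:
  H = [[-11, -2], [-2, -4]]
Verify stationarity: grad f(x*) = H x* + g = (0, 0).
Eigenvalues of H: -11.5311, -3.4689.
Both eigenvalues < 0, so H is negative definite -> x* is a strict local max.

max


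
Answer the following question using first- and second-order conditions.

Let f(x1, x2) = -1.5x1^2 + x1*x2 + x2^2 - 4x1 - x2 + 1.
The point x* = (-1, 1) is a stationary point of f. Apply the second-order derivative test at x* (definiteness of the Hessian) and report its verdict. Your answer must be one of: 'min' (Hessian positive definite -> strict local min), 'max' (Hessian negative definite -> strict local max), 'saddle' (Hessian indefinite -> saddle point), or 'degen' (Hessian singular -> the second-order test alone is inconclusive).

Compute the Hessian H = grad^2 f:
  H = [[-3, 1], [1, 2]]
Verify stationarity: grad f(x*) = H x* + g = (0, 0).
Eigenvalues of H: -3.1926, 2.1926.
Eigenvalues have mixed signs, so H is indefinite -> x* is a saddle point.

saddle


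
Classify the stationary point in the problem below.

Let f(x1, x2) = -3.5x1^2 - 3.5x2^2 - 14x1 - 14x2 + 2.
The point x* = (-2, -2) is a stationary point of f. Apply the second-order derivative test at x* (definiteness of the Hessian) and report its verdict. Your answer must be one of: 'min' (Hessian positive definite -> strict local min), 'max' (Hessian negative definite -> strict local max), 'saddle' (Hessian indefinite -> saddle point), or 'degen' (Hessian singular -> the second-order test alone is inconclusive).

Compute the Hessian H = grad^2 f:
  H = [[-7, 0], [0, -7]]
Verify stationarity: grad f(x*) = H x* + g = (0, 0).
Eigenvalues of H: -7, -7.
Both eigenvalues < 0, so H is negative definite -> x* is a strict local max.

max


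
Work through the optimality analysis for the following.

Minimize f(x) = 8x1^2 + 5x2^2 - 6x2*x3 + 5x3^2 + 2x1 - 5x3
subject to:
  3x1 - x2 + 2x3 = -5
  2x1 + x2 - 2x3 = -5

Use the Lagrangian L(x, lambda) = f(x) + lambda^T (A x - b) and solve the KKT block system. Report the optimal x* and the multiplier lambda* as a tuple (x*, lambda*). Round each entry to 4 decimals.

Form the Lagrangian:
  L(x, lambda) = (1/2) x^T Q x + c^T x + lambda^T (A x - b)
Stationarity (grad_x L = 0): Q x + c + A^T lambda = 0.
Primal feasibility: A x = b.

This gives the KKT block system:
  [ Q   A^T ] [ x     ]   [-c ]
  [ A    0  ] [ lambda ] = [ b ]

Solving the linear system:
  x*      = (-2, 0.4615, 0.7308)
  lambda* = (6.0923, 5.8615)
  f(x*)   = 26.0577

x* = (-2, 0.4615, 0.7308), lambda* = (6.0923, 5.8615)


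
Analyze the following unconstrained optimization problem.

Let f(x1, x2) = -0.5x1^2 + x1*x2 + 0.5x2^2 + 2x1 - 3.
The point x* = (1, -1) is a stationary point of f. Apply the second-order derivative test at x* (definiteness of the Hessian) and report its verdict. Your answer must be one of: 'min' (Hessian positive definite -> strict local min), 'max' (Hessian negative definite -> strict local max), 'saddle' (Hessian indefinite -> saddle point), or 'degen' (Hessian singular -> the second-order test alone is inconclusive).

Compute the Hessian H = grad^2 f:
  H = [[-1, 1], [1, 1]]
Verify stationarity: grad f(x*) = H x* + g = (0, 0).
Eigenvalues of H: -1.4142, 1.4142.
Eigenvalues have mixed signs, so H is indefinite -> x* is a saddle point.

saddle


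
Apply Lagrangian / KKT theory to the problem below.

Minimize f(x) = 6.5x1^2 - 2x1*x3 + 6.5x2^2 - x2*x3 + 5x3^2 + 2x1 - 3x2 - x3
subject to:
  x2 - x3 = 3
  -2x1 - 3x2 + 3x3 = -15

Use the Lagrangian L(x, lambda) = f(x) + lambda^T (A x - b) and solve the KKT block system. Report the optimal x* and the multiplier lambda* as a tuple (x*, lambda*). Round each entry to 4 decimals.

Form the Lagrangian:
  L(x, lambda) = (1/2) x^T Q x + c^T x + lambda^T (A x - b)
Stationarity (grad_x L = 0): Q x + c + A^T lambda = 0.
Primal feasibility: A x = b.

This gives the KKT block system:
  [ Q   A^T ] [ x     ]   [-c ]
  [ A    0  ] [ lambda ] = [ b ]

Solving the linear system:
  x*      = (3, 1.7619, -1.2381)
  lambda* = (44.0714, 21.7381)
  f(x*)   = 97.9048

x* = (3, 1.7619, -1.2381), lambda* = (44.0714, 21.7381)


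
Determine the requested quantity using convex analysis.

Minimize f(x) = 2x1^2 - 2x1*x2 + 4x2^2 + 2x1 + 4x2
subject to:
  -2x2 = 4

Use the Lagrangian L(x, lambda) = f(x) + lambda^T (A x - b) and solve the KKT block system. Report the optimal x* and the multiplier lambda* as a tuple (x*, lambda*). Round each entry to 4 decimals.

Form the Lagrangian:
  L(x, lambda) = (1/2) x^T Q x + c^T x + lambda^T (A x - b)
Stationarity (grad_x L = 0): Q x + c + A^T lambda = 0.
Primal feasibility: A x = b.

This gives the KKT block system:
  [ Q   A^T ] [ x     ]   [-c ]
  [ A    0  ] [ lambda ] = [ b ]

Solving the linear system:
  x*      = (-1.5, -2)
  lambda* = (-4.5)
  f(x*)   = 3.5

x* = (-1.5, -2), lambda* = (-4.5)


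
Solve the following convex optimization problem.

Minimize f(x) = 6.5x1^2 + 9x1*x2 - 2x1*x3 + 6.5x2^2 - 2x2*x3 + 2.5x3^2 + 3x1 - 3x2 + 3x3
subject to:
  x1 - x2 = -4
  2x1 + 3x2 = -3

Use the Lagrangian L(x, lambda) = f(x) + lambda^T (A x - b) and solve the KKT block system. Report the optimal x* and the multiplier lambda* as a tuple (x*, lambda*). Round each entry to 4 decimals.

Form the Lagrangian:
  L(x, lambda) = (1/2) x^T Q x + c^T x + lambda^T (A x - b)
Stationarity (grad_x L = 0): Q x + c + A^T lambda = 0.
Primal feasibility: A x = b.

This gives the KKT block system:
  [ Q   A^T ] [ x     ]   [-c ]
  [ A    0  ] [ lambda ] = [ b ]

Solving the linear system:
  x*      = (-3, 1, -1.4)
  lambda* = (8.84, 7.68)
  f(x*)   = 21.1

x* = (-3, 1, -1.4), lambda* = (8.84, 7.68)


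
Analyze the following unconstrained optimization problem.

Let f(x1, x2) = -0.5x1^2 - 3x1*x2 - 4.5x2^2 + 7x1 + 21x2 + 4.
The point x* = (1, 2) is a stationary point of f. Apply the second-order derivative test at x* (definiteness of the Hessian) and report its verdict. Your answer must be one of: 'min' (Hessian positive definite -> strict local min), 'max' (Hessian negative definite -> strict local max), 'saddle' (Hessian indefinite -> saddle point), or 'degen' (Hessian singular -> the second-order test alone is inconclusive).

Compute the Hessian H = grad^2 f:
  H = [[-1, -3], [-3, -9]]
Verify stationarity: grad f(x*) = H x* + g = (0, 0).
Eigenvalues of H: -10, 0.
H has a zero eigenvalue (singular; negative semidefinite but not definite), so H is neither positive definite, negative definite, nor indefinite. The second-order test alone is inconclusive -> degen.
(Indeed, f is constant along the null direction of H through x*, so x* is not a strict local extremum.)

degen


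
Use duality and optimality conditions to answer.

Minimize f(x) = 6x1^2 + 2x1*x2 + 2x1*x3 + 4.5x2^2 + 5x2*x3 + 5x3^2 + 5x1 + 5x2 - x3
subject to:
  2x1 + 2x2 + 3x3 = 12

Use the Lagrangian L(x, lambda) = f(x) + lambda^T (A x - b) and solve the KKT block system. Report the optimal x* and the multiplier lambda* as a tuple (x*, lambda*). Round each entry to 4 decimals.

Form the Lagrangian:
  L(x, lambda) = (1/2) x^T Q x + c^T x + lambda^T (A x - b)
Stationarity (grad_x L = 0): Q x + c + A^T lambda = 0.
Primal feasibility: A x = b.

This gives the KKT block system:
  [ Q   A^T ] [ x     ]   [-c ]
  [ A    0  ] [ lambda ] = [ b ]

Solving the linear system:
  x*      = (0.9569, -0.1034, 3.431)
  lambda* = (-11.569)
  f(x*)   = 69.8319

x* = (0.9569, -0.1034, 3.431), lambda* = (-11.569)


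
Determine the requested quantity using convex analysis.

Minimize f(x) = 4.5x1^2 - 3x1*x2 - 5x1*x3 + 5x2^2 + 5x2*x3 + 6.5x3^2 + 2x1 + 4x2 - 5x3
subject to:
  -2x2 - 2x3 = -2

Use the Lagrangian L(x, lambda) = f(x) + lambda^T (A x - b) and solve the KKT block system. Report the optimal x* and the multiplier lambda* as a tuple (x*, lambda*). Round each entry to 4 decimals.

Form the Lagrangian:
  L(x, lambda) = (1/2) x^T Q x + c^T x + lambda^T (A x - b)
Stationarity (grad_x L = 0): Q x + c + A^T lambda = 0.
Primal feasibility: A x = b.

This gives the KKT block system:
  [ Q   A^T ] [ x     ]   [-c ]
  [ A    0  ] [ lambda ] = [ b ]

Solving the linear system:
  x*      = (0.3628, -0.1327, 1.1327)
  lambda* = (3.6239)
  f(x*)   = 0.8894

x* = (0.3628, -0.1327, 1.1327), lambda* = (3.6239)
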